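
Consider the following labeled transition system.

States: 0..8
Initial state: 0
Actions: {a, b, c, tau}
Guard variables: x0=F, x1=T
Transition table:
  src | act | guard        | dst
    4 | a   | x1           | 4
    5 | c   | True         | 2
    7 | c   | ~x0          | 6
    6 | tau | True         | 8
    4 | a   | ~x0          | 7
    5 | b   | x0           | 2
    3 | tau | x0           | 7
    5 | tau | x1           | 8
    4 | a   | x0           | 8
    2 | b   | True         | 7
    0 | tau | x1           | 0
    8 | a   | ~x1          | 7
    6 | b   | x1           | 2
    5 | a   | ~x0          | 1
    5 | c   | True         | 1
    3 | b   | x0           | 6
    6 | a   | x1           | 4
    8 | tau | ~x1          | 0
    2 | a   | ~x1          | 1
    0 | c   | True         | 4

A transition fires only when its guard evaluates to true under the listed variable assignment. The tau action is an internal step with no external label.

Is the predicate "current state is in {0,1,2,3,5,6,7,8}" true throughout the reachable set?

Answer: INVARIANT VIOLATED at state 4

Trace:
Inv-set: {0,1,2,3,5,6,7,8}
Reachable = {0,2,4,6,7,8}
  0: ✓
  2: ✓
  4: ✗ unsafe
  6: ✓
  7: ✓
  8: ✓
reach 4 via c — violates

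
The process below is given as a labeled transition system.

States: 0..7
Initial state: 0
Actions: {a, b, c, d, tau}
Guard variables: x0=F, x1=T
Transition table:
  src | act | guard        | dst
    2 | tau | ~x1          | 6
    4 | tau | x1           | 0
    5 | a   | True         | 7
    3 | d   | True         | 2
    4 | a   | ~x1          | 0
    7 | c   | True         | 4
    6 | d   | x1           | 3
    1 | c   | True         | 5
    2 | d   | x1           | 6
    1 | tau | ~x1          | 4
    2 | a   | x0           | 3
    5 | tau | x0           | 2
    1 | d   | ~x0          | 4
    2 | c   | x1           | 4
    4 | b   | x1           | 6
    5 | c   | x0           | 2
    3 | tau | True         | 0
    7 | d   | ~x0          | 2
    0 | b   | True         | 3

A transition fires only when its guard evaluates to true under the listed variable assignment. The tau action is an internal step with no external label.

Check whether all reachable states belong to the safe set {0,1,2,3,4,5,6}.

Answer: INVARIANT HOLDS

Analysis:
Inv-set: {0,1,2,3,4,5,6}
Reach set: {0,2,3,4,6}
  0: safe
  2: safe
  3: safe
  4: safe
  6: safe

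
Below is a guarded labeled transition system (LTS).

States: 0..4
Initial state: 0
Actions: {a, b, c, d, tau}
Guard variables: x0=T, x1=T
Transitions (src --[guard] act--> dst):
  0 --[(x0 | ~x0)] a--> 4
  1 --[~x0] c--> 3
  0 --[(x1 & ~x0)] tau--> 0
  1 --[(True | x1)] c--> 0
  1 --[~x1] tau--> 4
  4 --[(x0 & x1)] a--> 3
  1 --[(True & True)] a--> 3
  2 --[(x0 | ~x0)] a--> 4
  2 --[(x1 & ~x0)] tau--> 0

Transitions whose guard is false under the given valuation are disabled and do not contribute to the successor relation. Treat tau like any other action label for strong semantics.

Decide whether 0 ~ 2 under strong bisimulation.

Answer: BISIMILAR

Analysis:
Compute ~ classes (split until stable):
  π0 = {{0,1,2,3,4}}
  π1 = {{0,2,4},{1},{3}}
  π2 = {{0,2},{1},{3},{4}}
Fixed point at round 3; 4 class(es).
0∈{0,2}, 2∈{0,2}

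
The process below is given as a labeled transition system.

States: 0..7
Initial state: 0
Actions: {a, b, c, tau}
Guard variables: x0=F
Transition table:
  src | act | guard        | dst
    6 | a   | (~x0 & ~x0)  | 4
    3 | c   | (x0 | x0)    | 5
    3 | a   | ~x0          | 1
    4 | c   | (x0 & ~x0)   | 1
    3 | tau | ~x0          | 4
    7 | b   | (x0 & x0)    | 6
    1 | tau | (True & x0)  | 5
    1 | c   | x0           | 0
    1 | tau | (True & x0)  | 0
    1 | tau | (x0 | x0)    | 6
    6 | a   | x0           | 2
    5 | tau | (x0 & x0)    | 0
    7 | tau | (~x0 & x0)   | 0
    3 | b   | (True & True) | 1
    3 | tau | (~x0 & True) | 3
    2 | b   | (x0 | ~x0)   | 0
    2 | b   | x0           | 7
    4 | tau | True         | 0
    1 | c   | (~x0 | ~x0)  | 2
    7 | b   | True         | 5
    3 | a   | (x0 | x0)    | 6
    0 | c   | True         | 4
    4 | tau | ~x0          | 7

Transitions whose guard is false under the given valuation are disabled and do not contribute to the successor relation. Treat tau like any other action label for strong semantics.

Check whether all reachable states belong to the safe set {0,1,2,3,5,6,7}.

Safe = {0,1,2,3,5,6,7}
R = {0,4,5,7}
  0: ✓
  4: ✗ unsafe
  5: ✓
  7: ✓
counterexample path to 4: c

Answer: INVARIANT VIOLATED at state 4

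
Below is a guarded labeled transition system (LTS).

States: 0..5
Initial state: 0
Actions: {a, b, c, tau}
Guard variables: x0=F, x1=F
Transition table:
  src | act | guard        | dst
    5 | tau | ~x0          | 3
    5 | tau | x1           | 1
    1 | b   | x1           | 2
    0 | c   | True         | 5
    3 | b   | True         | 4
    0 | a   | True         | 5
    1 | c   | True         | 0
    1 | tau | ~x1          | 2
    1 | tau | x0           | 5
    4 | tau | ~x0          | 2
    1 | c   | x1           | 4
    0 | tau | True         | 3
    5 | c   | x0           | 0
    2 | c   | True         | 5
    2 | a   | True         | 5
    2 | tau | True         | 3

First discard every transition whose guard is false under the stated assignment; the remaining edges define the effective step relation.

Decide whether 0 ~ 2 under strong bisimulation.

Compute ~ classes (split until stable):
  round 0: {{0,1,2,3,4,5}}
  round 1: {{0,2},{1},{3},{4,5}}
  round 2: {{0,2},{1},{3},{4},{5}}
stable after 3 split(s): 5 block(s)
0∈{0,2}, 2∈{0,2}

Answer: BISIMILAR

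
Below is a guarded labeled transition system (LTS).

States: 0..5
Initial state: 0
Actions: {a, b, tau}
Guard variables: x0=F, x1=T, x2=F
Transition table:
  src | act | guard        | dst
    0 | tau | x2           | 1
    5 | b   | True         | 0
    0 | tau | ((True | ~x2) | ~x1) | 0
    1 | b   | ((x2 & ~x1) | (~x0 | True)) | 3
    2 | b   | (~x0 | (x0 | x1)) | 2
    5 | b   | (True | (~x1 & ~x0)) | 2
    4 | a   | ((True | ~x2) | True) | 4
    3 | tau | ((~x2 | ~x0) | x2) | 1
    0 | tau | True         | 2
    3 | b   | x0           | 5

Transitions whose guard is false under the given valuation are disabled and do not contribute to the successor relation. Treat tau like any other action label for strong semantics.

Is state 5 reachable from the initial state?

8 transition(s) survive guard evaluation.
Layer 0: {0}
Layer 1: {2}  total {0,2}
Reachable = {0,2}

Answer: UNREACHABLE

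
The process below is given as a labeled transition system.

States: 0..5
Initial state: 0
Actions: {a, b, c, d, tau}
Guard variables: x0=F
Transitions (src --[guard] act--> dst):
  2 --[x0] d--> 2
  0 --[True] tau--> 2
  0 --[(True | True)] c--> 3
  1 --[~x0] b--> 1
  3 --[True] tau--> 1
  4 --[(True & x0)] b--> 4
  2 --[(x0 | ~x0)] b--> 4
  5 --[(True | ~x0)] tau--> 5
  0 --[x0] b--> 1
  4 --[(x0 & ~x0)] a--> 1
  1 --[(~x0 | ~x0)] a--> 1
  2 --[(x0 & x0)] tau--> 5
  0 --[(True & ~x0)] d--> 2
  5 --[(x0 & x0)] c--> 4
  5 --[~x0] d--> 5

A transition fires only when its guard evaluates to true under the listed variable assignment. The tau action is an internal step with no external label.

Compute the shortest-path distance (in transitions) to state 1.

Breadth-first toward 1:
  Layer 0: {0}
  Layer 1: {2,3}
  Layer 2: {1,4}
depth(1)=2, e.g. c·tau

Answer: 2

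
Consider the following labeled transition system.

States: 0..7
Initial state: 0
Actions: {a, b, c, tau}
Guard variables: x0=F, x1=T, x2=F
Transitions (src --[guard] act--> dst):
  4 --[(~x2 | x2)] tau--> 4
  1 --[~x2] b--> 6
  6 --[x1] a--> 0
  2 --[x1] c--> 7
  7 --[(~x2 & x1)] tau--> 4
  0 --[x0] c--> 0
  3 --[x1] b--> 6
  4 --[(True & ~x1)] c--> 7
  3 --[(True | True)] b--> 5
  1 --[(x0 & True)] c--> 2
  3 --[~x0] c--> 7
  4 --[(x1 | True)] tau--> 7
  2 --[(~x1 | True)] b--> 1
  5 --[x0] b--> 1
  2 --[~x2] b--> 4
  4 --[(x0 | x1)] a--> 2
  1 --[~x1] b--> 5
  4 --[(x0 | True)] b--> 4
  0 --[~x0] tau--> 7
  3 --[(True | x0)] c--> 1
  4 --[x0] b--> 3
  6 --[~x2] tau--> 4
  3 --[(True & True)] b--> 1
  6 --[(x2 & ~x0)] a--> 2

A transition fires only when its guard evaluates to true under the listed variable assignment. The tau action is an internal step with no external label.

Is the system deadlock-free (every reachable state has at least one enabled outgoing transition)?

Answer: DEADLOCK-FREE

Working:
R = {0,1,2,4,6,7}
  0: tau→7  [1 out]
  1: b→6  [1 out]
  2: b→1  b→4  c→7  [3 out]
  4: a→2  b→4  tau→4  tau→7  [4 out]
  6: a→0  tau→4  [2 out]
  7: tau→4  [1 out]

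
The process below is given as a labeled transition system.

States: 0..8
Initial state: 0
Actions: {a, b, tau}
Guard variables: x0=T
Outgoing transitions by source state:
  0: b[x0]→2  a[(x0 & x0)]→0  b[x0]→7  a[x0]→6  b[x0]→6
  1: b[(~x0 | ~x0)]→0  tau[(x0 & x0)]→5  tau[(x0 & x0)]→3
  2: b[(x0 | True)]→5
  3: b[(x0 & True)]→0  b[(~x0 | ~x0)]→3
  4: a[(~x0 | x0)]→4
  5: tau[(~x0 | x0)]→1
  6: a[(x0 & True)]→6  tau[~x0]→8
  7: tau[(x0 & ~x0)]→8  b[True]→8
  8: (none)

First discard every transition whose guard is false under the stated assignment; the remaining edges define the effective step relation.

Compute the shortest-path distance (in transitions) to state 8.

Answer: 2

Analysis:
Breadth-first toward 8:
  Layer 0: {0}
  Layer 1: {2,6,7}
  Layer 2: {5,8}
first hit 8 at d=2 via b·b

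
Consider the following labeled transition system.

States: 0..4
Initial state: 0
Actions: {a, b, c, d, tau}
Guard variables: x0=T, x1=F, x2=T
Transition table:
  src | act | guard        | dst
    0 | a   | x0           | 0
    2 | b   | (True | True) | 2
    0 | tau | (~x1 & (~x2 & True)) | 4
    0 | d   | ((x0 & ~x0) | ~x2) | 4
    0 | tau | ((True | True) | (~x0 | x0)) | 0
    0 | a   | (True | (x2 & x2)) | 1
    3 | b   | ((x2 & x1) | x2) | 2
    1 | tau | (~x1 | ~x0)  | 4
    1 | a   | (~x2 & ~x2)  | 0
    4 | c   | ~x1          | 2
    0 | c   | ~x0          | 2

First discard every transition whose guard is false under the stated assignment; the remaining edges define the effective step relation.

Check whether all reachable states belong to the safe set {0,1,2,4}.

Answer: INVARIANT HOLDS

Analysis:
Allowed set {0,1,2,4}
Reachable = {0,1,2,4}
  0: ✓
  1: ✓
  2: ✓
  4: ✓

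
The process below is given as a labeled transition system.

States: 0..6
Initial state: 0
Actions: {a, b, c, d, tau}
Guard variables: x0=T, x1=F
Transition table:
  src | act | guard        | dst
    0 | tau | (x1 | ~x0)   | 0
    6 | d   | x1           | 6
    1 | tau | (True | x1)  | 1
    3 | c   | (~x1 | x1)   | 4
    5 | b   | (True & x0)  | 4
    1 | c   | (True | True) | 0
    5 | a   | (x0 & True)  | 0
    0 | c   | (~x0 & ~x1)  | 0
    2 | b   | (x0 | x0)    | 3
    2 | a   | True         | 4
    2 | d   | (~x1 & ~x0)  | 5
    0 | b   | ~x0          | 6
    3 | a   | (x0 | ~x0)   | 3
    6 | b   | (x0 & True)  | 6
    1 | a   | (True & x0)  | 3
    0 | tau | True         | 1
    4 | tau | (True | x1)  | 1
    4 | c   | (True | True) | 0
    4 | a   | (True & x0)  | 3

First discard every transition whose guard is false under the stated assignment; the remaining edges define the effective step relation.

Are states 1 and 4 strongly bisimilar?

Compute ~ classes (split until stable):
  π0 = {{0,1,2,3,4,5,6}}
  π1 = {{0},{1,4},{2,5},{3},{6}}
  π2 = {{0},{1,4},{2},{3},{5},{6}}
stable after 3 split(s): 6 block(s)
1∈{1,4}, 4∈{1,4}

Answer: BISIMILAR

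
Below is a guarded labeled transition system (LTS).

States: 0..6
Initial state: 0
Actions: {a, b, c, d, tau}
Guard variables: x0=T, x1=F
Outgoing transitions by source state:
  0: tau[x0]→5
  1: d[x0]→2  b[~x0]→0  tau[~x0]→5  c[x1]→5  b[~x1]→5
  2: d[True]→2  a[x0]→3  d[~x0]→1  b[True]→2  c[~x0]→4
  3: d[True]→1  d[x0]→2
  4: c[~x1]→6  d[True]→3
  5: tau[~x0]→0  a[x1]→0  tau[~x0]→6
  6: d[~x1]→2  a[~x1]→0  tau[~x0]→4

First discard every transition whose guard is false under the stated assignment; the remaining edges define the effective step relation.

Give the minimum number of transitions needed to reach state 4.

Answer: UNREACHABLE

Working:
BFS to 4:
  depth 0: {0}
  depth 1: {5}
4 never appears.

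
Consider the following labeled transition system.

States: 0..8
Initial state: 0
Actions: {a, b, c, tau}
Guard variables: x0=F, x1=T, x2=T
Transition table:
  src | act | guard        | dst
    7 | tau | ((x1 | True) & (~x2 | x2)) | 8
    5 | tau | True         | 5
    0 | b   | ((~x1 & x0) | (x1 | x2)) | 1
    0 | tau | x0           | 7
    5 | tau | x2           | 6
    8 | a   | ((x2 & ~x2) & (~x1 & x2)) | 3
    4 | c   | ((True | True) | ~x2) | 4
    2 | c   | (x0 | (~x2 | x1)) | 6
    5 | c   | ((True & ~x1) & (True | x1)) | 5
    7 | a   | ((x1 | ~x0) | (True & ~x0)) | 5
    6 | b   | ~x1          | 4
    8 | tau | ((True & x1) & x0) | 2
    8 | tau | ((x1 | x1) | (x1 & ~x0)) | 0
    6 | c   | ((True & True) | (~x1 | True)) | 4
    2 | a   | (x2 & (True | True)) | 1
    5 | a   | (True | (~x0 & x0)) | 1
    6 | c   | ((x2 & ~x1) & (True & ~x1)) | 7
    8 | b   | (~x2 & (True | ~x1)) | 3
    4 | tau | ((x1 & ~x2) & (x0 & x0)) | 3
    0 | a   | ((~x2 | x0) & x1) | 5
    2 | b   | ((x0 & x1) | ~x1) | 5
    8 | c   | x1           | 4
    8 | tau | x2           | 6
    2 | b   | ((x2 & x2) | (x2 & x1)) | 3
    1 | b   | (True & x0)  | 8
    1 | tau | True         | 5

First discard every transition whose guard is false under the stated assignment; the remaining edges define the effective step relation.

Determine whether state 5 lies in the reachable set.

Answer: REACHABLE

Working:
15 transition(s) survive guard evaluation.
Layer 0: {0}
Layer 1: {1}  total {0,1}
Layer 2: {5}  total {0,1,5}
Layer 3: {6}  total {0,1,5,6}
Layer 4: {4}  total {0,1,4,5,6}
Reachable = {0,1,4,5,6}
Path to 5: b·tau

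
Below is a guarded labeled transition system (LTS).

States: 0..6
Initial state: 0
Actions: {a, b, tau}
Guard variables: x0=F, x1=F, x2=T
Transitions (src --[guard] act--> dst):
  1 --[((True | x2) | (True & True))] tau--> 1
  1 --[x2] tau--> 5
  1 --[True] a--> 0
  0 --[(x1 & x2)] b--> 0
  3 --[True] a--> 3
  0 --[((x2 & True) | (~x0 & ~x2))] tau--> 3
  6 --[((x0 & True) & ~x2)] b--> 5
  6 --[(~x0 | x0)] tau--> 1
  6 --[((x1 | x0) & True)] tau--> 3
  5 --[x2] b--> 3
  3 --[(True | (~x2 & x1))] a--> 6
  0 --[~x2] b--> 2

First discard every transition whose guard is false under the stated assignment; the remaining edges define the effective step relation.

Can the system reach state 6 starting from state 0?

After dropping false guards: 8 live edges.
depth 0: {0}
depth 1: {3}  now seen {0,3}
depth 2: {6}  now seen {0,3,6}
depth 3: {1}  now seen {0,1,3,6}
depth 4: {5}  now seen {0,1,3,5,6}
Reach set: {0,1,3,5,6}
Path to 6: tau·a

Answer: REACHABLE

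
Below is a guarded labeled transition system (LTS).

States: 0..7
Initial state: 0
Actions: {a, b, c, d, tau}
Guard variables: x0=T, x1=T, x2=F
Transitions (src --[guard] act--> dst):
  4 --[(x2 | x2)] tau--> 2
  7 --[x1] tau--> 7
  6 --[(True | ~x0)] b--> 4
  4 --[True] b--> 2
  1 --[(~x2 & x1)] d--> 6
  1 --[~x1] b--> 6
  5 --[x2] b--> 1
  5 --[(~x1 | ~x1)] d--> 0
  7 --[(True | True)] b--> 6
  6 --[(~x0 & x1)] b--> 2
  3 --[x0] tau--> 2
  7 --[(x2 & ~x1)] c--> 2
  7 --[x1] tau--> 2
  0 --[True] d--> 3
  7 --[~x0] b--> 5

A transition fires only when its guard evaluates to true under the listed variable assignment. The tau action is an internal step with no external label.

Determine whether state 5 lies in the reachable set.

Answer: UNREACHABLE

Trace:
8 transition(s) survive guard evaluation.
L0 = {0}
L1 = {3}  now seen {0,3}
L2 = {2}  now seen {0,2,3}
R = {0,2,3}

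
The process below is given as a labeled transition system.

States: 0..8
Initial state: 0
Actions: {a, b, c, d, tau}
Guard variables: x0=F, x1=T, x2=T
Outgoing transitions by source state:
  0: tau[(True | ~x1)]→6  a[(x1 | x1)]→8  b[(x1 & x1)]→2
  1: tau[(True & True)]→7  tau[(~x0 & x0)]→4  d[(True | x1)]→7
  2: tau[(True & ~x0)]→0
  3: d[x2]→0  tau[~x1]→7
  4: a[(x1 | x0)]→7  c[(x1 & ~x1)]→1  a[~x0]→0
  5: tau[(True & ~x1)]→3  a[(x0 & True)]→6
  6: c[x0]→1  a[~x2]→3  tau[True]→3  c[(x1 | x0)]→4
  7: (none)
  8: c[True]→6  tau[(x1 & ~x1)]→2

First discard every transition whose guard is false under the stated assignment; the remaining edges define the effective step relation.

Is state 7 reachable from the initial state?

12 transition(s) survive guard evaluation.
L0 = {0}
L1 = {2,6,8}  now seen {0,2,6,8}
L2 = {3,4}  now seen {0,2,3,4,6,8}
L3 = {7}  now seen {0,2,3,4,6,7,8}
R = {0,2,3,4,6,7,8}
trace reaching 7: tau·c·a

Answer: REACHABLE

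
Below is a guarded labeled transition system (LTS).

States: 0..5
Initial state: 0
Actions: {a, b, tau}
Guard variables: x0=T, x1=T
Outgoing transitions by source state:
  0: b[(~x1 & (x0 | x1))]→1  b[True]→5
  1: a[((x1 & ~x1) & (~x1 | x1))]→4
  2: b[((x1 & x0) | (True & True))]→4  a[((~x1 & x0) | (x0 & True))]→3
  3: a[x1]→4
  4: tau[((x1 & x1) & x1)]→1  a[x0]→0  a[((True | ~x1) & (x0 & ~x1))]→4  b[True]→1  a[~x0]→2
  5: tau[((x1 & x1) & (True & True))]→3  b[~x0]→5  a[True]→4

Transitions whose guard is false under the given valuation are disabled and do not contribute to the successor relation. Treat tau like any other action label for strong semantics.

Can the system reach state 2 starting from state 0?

Answer: UNREACHABLE

Working:
After dropping false guards: 9 live edges.
depth 0: {0}
depth 1: {5}  total {0,5}
depth 2: {3,4}  total {0,3,4,5}
depth 3: {1}  total {0,1,3,4,5}
R = {0,1,3,4,5}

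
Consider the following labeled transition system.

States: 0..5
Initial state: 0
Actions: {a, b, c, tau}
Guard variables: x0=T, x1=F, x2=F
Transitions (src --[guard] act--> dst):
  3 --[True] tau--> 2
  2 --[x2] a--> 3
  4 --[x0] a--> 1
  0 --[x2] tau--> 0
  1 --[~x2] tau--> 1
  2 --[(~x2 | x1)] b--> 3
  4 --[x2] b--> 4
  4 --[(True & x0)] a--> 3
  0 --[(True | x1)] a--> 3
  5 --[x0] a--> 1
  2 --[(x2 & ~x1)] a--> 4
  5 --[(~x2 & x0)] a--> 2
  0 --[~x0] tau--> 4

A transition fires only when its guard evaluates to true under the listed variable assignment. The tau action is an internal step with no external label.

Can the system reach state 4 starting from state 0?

Guard filter leaves 8 enabled edge(s).
depth 0: {0}
depth 1: {3}  cumulative {0,3}
depth 2: {2}  cumulative {0,2,3}
Reachable = {0,2,3}

Answer: UNREACHABLE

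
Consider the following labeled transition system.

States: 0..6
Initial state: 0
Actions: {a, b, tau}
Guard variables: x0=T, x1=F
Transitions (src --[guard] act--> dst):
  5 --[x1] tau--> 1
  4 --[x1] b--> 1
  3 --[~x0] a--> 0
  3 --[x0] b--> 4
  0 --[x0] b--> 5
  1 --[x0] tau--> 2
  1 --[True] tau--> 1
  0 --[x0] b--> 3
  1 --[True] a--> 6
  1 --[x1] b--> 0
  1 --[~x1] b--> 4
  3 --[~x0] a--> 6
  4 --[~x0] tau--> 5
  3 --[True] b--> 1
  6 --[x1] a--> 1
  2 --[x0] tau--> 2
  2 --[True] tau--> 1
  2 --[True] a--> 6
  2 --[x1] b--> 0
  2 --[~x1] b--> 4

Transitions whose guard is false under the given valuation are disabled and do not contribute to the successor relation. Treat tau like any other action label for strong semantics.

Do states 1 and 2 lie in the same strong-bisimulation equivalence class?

Compute ~ classes (split until stable):
  P[0] = {{0,1,2,3,4,5,6}}
  P[1] = {{0,3},{1,2},{4,5,6}}
  P[2] = {{0},{1,2},{3},{4,5,6}}
stable after 3 split(s): 4 block(s)
[1]={1,2}  [2]={1,2}

Answer: BISIMILAR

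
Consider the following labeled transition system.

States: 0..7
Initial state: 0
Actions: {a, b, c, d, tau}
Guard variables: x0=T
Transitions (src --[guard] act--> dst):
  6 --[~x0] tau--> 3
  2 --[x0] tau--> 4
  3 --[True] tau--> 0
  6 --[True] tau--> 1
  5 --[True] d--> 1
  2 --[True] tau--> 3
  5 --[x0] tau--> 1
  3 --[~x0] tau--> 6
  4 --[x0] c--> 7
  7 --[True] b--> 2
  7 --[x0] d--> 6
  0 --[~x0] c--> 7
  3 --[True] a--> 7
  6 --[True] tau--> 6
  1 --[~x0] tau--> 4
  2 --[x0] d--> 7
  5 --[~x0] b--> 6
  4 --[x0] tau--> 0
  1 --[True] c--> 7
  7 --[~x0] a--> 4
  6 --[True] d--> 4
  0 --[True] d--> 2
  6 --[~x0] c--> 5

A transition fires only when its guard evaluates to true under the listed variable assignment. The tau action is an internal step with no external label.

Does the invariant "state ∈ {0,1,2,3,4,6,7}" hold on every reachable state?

Answer: INVARIANT HOLDS

Trace:
Safe = {0,1,2,3,4,6,7}
Reach set: {0,1,2,3,4,6,7}
  0: ✓
  1: ✓
  2: ✓
  3: ✓
  4: ✓
  6: ✓
  7: ✓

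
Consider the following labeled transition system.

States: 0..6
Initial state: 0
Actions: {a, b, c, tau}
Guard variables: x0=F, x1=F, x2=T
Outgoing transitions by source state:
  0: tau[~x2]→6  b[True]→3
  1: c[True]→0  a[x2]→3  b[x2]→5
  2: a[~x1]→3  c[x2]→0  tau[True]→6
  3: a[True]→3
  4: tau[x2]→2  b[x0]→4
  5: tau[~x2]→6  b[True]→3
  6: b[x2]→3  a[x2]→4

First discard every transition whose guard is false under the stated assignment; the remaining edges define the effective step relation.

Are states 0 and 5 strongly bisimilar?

Compute ~ classes (split until stable):
  π0 = {{0,1,2,3,4,5,6}}
  π1 = {{0,5},{1},{2},{3},{4},{6}}
Fixed point at round 2; 6 class(es).
class of 0: {0,5}; class of 5: {0,5}

Answer: BISIMILAR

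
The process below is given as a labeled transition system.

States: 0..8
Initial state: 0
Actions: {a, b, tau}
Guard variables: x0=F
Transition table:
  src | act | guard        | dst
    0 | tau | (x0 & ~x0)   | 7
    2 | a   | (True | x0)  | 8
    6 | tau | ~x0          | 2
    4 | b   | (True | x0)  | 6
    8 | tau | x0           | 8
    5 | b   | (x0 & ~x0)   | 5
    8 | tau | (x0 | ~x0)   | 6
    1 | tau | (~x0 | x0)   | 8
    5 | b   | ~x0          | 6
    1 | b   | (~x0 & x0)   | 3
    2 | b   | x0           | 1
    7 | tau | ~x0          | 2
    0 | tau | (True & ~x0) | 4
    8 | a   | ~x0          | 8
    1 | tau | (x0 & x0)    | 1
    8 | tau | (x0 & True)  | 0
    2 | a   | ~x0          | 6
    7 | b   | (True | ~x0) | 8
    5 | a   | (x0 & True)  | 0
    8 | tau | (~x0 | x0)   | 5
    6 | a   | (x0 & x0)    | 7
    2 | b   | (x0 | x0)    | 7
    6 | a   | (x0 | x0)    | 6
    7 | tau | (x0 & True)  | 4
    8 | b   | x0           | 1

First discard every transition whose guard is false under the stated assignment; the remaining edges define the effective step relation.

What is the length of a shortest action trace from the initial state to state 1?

Answer: UNREACHABLE

Trace:
Breadth-first toward 1:
  L0 = {0}
  L1 = {4}
  L2 = {6}
  L3 = {2}
  L4 = {8}
  L5 = {5}
1 never appears.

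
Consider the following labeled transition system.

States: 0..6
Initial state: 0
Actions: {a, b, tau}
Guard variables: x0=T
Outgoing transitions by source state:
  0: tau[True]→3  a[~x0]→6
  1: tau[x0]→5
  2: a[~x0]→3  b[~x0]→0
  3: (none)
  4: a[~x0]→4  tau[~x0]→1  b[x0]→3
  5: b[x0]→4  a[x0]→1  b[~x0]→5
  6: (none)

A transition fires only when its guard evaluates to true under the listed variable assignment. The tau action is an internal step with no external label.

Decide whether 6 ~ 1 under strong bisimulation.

Answer: NOT BISIMILAR

Trace:
Compute ~ classes (split until stable):
  round 0: {{0,1,2,3,4,5,6}}
  round 1: {{0,1},{2,3,6},{4},{5}}
  round 2: {{0},{1},{2,3,6},{4},{5}}
Fixed point at round 3; 5 class(es).
class of 6: {2,3,6}; class of 1: {1}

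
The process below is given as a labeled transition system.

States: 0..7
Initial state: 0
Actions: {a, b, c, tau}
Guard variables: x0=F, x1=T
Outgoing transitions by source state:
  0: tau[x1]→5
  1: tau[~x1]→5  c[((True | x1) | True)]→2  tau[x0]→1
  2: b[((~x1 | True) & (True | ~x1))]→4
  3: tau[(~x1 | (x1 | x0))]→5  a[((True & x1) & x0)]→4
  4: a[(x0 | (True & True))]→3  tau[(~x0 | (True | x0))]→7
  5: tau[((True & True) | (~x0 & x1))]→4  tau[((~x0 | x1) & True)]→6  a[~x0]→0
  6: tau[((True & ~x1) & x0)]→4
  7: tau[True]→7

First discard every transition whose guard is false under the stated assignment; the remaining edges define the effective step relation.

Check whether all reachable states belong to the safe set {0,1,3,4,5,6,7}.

Allowed set {0,1,3,4,5,6,7}
Reach set: {0,3,4,5,6,7}
  0: safe
  3: safe
  4: safe
  5: safe
  6: safe
  7: safe

Answer: INVARIANT HOLDS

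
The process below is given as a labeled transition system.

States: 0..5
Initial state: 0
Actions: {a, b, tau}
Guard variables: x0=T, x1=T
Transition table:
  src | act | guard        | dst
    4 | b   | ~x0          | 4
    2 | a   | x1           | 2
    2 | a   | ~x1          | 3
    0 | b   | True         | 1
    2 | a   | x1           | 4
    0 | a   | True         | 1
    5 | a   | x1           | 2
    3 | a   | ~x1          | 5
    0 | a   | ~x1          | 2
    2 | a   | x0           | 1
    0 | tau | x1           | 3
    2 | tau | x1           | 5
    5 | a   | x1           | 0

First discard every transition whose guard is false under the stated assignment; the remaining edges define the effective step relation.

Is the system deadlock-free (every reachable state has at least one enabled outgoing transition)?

Answer: DEADLOCK at state 1

Analysis:
Reachable = {0,1,3}
  0: a→1  b→1  tau→3  [3 exit(s)]
  1: ∅  [no exit]
  3: ∅  [no exit]
trace reaching 1: b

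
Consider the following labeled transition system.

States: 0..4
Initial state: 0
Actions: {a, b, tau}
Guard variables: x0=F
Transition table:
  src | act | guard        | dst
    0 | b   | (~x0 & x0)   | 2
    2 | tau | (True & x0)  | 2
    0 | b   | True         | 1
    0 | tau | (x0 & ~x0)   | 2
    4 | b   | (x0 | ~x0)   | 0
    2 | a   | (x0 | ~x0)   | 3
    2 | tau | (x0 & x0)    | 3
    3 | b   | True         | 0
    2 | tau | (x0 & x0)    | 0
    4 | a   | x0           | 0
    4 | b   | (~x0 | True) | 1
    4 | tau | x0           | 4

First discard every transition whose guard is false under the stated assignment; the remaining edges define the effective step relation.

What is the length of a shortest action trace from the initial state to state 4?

Answer: UNREACHABLE

Analysis:
BFS to 4:
  depth 0: {0}
  depth 1: {1}
4 never appears.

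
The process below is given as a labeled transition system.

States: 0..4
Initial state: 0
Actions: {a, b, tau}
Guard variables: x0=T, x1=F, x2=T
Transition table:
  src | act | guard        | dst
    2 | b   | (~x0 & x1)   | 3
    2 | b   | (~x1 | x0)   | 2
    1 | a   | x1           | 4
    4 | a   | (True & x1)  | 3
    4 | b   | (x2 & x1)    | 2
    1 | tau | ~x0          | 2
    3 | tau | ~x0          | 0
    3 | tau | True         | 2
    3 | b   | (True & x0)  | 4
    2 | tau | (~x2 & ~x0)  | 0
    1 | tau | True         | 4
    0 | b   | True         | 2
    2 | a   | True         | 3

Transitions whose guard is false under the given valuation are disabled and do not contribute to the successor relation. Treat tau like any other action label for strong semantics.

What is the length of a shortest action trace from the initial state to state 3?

Breadth-first toward 3:
  depth 0: {0}
  depth 1: {2}
  depth 2: {3}
first hit 3 at d=2 via b·a

Answer: 2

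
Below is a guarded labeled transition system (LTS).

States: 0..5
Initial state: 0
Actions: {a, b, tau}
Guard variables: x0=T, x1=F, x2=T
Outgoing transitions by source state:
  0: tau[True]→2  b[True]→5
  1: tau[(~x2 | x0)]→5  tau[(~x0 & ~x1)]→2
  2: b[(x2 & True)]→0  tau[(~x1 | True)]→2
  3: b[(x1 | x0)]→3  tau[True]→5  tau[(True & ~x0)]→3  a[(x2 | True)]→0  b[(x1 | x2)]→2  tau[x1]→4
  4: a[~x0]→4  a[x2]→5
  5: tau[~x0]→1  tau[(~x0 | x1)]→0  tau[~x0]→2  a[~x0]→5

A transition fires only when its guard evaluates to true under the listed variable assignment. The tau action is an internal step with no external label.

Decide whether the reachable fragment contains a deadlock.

Answer: DEADLOCK at state 5

Analysis:
R = {0,2,5}
  0: b→5  tau→2  [2 out]
  2: b→0  tau→2  [2 out]
  5: ∅  [deadlock]
trace reaching 5: b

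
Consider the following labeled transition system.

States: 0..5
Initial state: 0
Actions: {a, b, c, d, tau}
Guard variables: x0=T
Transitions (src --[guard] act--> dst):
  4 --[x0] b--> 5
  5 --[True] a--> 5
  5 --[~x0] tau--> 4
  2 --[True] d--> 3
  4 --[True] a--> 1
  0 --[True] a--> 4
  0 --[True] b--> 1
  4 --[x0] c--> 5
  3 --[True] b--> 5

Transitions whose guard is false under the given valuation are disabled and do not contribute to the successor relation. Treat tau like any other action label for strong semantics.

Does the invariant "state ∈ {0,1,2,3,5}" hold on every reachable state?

Safe = {0,1,2,3,5}
Reach set: {0,1,4,5}
  0: safe
  1: safe
  4: outside
  5: safe
witness against invariant: a → 4

Answer: INVARIANT VIOLATED at state 4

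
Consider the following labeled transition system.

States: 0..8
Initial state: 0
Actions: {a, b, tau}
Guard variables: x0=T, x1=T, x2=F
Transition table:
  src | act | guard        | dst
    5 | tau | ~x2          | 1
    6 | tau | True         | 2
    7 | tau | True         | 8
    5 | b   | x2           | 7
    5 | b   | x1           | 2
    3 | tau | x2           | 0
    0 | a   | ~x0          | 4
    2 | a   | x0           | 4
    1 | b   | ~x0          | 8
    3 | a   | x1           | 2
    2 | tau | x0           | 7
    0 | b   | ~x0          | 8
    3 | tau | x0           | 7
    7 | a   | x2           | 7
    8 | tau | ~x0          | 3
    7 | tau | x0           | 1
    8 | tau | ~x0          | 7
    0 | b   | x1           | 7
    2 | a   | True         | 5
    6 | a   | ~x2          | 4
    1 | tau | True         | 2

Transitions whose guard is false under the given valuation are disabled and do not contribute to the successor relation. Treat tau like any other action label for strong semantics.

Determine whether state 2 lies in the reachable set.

Answer: REACHABLE

Working:
Guard filter leaves 13 enabled edge(s).
L0 = {0}
L1 = {7}  cumulative {0,7}
L2 = {1,8}  cumulative {0,1,7,8}
L3 = {2}  cumulative {0,1,2,7,8}
L4 = {4,5}  cumulative {0,1,2,4,5,7,8}
R = {0,1,2,4,5,7,8}
Path to 2: b·tau·tau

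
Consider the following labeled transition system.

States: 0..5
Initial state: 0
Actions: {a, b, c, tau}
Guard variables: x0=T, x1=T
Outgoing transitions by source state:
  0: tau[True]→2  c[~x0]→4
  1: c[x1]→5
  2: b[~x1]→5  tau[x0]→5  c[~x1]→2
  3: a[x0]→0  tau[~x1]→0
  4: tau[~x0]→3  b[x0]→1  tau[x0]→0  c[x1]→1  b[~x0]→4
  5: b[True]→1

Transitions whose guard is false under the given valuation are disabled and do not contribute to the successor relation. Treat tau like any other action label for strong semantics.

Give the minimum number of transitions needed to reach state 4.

Answer: UNREACHABLE

Analysis:
Layered search for 4:
  L0 = {0}
  L1 = {2}
  L2 = {5}
  L3 = {1}
4 never appears.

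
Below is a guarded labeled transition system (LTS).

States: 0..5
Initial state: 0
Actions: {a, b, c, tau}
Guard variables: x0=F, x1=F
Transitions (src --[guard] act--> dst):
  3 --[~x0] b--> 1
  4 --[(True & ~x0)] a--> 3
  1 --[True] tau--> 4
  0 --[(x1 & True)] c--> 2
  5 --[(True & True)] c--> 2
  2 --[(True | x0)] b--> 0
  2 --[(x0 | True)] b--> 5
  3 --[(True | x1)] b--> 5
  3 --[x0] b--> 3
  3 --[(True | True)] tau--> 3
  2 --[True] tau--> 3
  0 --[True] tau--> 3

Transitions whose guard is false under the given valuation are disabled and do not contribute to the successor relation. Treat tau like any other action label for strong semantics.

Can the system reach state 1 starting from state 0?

10 transition(s) survive guard evaluation.
Layer 0: {0}
Layer 1: {3}  total {0,3}
Layer 2: {1,5}  total {0,1,3,5}
Layer 3: {2,4}  total {0,1,2,3,4,5}
Reach set: {0,1,2,3,4,5}
witness 1: tau·b

Answer: REACHABLE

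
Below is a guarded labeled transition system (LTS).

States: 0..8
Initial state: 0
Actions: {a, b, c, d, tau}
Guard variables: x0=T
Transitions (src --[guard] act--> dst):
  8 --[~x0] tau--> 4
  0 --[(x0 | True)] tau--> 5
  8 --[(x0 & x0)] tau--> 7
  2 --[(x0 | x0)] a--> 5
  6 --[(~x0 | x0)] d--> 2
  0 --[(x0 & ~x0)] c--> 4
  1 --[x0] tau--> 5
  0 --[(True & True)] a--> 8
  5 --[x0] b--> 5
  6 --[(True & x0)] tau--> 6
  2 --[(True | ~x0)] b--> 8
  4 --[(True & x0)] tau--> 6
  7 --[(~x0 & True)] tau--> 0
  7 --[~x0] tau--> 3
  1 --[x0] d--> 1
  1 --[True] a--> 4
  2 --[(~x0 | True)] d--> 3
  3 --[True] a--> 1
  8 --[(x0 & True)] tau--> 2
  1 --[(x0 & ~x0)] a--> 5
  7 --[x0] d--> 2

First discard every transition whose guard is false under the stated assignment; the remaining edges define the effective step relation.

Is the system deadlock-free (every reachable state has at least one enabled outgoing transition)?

Answer: DEADLOCK-FREE

Working:
R = {0,1,2,3,4,5,6,7,8}
  0: a→8  tau→5  [2 exit(s)]
  1: a→4  d→1  tau→5  [3 exit(s)]
  2: a→5  b→8  d→3  [3 exit(s)]
  3: a→1  [1 exit(s)]
  4: tau→6  [1 exit(s)]
  5: b→5  [1 exit(s)]
  6: d→2  tau→6  [2 exit(s)]
  7: d→2  [1 exit(s)]
  8: tau→2  tau→7  [2 exit(s)]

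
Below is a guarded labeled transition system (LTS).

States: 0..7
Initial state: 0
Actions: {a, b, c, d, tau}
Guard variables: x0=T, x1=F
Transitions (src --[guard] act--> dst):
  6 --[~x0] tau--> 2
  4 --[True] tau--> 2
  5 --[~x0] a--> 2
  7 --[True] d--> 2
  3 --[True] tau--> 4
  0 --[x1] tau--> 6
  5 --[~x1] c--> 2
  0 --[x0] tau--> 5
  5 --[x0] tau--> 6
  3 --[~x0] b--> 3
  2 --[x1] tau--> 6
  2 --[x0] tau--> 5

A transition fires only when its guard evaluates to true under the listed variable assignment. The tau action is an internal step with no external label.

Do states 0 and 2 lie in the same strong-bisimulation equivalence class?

Bisimulation quotient by refinement:
  round 0: {{0,1,2,3,4,5,6,7}}
  round 1: {{0,2,3,4},{1,6},{5},{7}}
  round 2: {{0,2},{1,6},{3,4},{5},{7}}
  round 3: {{0,2},{1,6},{3},{4},{5},{7}}
Fixed point at round 4; 6 class(es).
class of 0: {0,2}; class of 2: {0,2}

Answer: BISIMILAR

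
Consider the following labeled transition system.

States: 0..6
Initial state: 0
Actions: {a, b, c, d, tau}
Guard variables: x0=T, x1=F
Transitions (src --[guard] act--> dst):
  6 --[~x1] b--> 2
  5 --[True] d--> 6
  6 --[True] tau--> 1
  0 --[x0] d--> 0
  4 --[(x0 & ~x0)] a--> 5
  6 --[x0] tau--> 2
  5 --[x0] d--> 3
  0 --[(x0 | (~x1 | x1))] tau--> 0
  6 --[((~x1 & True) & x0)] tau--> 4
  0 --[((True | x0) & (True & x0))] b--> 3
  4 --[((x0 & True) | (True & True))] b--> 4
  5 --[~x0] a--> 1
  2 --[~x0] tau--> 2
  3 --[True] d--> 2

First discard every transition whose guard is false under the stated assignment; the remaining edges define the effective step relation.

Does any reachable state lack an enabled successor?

Answer: DEADLOCK at state 2

Analysis:
R = {0,2,3}
  0: b→3  d→0  tau→0  [deg 3]
  2: ∅  [no exit]
  3: d→2  [deg 1]
trace reaching 2: b·d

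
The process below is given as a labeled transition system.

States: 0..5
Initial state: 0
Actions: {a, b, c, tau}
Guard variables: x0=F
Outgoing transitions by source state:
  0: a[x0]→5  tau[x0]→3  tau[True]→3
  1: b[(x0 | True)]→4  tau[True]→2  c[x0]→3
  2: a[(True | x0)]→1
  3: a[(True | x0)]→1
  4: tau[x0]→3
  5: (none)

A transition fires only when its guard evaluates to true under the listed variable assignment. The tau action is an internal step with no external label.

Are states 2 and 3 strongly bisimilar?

Refine partition for ~:
  P[0] = {{0,1,2,3,4,5}}
  P[1] = {{0},{1},{2,3},{4,5}}
4 equivalence class(es) (converged in 2)
[2]={2,3}  [3]={2,3}

Answer: BISIMILAR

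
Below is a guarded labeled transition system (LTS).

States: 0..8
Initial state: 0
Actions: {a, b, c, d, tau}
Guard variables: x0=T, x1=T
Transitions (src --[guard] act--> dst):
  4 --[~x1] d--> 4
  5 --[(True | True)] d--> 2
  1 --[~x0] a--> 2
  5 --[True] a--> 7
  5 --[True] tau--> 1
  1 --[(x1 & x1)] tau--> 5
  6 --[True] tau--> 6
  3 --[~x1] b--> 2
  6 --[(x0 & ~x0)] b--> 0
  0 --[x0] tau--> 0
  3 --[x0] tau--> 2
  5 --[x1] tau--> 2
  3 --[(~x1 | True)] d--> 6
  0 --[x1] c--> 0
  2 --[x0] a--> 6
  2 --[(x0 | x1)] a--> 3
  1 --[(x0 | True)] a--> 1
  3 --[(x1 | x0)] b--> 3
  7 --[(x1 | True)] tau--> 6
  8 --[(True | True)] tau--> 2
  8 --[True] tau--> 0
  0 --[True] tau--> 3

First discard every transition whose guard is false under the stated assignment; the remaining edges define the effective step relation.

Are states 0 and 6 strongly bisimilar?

Answer: NOT BISIMILAR

Trace:
Bisimulation quotient by refinement:
  P[0] = {{0,1,2,3,4,5,6,7,8}}
  P[1] = {{0},{1},{2},{3},{4},{5},{6,7,8}}
  P[2] = {{0},{1},{2},{3},{4},{5},{6,7},{8}}
8 equivalence class(es) (converged in 3)
[0]={0}  [6]={6,7}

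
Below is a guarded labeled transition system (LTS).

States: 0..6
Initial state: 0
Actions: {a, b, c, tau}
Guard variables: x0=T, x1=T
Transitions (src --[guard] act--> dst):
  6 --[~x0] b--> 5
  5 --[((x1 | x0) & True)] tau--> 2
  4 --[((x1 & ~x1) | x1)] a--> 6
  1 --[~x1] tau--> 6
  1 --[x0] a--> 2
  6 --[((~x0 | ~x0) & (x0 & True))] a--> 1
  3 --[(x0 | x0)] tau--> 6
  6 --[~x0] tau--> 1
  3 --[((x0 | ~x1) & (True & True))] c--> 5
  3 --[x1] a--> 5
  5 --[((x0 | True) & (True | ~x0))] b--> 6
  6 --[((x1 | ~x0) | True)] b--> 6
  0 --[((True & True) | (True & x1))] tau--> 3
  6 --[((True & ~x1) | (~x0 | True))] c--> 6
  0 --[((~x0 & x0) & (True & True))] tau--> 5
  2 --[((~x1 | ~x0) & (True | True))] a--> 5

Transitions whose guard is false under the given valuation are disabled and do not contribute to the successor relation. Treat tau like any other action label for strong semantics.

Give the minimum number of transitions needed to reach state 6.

Breadth-first toward 6:
  L0 = {0}
  L1 = {3}
  L2 = {5,6}
6 enters at depth 2; path tau·tau

Answer: 2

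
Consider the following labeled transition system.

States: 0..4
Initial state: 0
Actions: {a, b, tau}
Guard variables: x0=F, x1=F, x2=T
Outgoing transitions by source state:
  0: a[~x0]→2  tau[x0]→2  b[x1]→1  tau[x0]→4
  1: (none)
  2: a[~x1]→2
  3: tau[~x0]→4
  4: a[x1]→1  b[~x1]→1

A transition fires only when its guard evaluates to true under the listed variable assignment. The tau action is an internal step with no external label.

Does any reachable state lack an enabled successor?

Answer: DEADLOCK-FREE

Trace:
Reachable = {0,2}
  0: a→2  [deg 1]
  2: a→2  [deg 1]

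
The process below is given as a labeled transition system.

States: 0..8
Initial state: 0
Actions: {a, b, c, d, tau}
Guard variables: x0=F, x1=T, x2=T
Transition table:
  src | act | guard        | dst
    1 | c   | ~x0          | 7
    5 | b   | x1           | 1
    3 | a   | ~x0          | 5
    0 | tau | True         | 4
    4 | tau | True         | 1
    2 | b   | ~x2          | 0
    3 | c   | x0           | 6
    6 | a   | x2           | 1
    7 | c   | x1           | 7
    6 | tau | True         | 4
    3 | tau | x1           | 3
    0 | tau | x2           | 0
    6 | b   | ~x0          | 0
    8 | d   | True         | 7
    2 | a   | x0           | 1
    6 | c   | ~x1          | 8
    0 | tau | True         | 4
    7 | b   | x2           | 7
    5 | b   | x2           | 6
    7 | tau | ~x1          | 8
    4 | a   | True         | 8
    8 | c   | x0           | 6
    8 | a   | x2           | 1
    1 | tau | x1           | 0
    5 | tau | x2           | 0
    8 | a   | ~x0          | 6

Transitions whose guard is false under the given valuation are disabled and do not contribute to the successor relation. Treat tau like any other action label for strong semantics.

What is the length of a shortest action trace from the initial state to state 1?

BFS to 1:
  L0 = {0}
  L1 = {4}
  L2 = {1,8}
first hit 1 at d=2 via tau·tau

Answer: 2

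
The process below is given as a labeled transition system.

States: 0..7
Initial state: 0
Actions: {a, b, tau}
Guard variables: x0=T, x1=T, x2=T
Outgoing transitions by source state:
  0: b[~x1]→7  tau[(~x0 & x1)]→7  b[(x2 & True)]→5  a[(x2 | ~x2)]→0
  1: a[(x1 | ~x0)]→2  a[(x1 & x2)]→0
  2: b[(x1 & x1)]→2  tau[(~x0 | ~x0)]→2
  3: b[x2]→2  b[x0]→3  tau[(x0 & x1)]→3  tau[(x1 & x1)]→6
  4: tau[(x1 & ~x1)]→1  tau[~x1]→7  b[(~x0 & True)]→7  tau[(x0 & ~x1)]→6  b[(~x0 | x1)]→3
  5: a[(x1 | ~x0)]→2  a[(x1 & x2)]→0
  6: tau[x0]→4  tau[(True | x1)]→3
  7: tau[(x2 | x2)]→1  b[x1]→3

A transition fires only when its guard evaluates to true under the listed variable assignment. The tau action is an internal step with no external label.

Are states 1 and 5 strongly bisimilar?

Bisimulation quotient by refinement:
  P[0] = {{0,1,2,3,4,5,6,7}}
  P[1] = {{0},{1,5},{2,4},{3,7},{6}}
  P[2] = {{0},{1,5},{2},{3},{4},{6},{7}}
stable after 3 split(s): 7 block(s)
class of 1: {1,5}; class of 5: {1,5}

Answer: BISIMILAR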